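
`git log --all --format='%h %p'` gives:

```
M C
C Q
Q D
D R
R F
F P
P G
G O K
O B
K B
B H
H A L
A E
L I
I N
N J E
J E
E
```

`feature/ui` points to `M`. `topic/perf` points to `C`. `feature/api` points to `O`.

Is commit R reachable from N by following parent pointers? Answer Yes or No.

No

Ancestors of N: {E, J, N}.
R is not in that set, so it is not an ancestor of N.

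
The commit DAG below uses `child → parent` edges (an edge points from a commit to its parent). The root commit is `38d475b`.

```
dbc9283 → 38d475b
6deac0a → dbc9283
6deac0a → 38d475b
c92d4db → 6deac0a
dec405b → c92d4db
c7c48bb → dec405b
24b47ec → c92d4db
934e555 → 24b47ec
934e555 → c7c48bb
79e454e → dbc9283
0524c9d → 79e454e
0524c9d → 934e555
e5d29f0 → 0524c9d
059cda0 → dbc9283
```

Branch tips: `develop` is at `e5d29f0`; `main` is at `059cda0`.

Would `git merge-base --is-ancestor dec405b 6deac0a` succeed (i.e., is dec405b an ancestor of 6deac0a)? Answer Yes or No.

No

Ancestors of 6deac0a: {38d475b, 6deac0a, dbc9283}.
dec405b is not in that set, so it is not an ancestor of 6deac0a.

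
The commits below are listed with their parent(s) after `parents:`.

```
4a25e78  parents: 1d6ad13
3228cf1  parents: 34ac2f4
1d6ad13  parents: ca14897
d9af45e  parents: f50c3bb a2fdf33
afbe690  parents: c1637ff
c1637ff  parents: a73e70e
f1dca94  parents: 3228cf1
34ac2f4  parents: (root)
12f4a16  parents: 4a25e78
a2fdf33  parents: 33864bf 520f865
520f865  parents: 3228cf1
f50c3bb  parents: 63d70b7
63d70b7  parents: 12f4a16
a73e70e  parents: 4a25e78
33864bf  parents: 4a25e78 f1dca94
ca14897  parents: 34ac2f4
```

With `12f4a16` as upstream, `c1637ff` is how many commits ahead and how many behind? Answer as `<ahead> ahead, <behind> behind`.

Reachable from c1637ff: {1d6ad13, 34ac2f4, 4a25e78, a73e70e, c1637ff, ca14897}.
Reachable from 12f4a16: {12f4a16, 1d6ad13, 34ac2f4, 4a25e78, ca14897}.
Only in c1637ff's history (ahead): {a73e70e, c1637ff} — 2.
Only in 12f4a16's history (behind): {12f4a16} — 1.

2 ahead, 1 behind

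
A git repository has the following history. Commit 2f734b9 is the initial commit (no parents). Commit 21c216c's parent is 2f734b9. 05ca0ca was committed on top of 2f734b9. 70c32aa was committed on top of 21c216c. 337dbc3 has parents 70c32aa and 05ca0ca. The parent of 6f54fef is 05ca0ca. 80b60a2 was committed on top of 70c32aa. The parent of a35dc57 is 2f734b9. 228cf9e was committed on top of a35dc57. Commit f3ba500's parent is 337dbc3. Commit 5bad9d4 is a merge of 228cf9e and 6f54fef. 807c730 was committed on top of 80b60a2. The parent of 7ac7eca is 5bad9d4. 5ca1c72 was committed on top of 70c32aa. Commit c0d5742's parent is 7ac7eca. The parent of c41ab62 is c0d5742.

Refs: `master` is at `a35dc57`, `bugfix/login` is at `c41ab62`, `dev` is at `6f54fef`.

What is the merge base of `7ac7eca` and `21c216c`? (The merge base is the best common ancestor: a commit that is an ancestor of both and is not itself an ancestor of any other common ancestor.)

2f734b9

Ancestors of 7ac7eca: {05ca0ca, 228cf9e, 2f734b9, 5bad9d4, 6f54fef, 7ac7eca, a35dc57}.
Ancestors of 21c216c: {21c216c, 2f734b9}.
Common ancestors: {2f734b9}.
The only common ancestor is 2f734b9, so it is the merge base.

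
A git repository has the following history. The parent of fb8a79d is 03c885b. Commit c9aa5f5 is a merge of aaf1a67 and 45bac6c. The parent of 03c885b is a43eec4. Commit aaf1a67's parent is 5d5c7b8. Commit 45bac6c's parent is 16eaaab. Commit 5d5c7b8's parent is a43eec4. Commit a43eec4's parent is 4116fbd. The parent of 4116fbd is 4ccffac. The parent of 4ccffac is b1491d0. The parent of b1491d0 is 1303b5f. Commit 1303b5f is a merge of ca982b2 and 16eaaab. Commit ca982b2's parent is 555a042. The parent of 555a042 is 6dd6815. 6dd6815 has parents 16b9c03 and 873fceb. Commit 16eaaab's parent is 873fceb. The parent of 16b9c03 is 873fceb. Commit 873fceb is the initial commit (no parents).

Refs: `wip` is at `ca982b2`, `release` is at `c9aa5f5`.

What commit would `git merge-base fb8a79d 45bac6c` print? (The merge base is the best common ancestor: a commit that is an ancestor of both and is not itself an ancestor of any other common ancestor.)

Ancestors of fb8a79d: {03c885b, 1303b5f, 16b9c03, 16eaaab, 4116fbd, 4ccffac, 555a042, 6dd6815, 873fceb, a43eec4, b1491d0, ca982b2, fb8a79d}.
Ancestors of 45bac6c: {16eaaab, 45bac6c, 873fceb}.
Common ancestors: {16eaaab, 873fceb}.
Among these, 16eaaab is not an ancestor of any other common ancestor — it is the merge base.

16eaaab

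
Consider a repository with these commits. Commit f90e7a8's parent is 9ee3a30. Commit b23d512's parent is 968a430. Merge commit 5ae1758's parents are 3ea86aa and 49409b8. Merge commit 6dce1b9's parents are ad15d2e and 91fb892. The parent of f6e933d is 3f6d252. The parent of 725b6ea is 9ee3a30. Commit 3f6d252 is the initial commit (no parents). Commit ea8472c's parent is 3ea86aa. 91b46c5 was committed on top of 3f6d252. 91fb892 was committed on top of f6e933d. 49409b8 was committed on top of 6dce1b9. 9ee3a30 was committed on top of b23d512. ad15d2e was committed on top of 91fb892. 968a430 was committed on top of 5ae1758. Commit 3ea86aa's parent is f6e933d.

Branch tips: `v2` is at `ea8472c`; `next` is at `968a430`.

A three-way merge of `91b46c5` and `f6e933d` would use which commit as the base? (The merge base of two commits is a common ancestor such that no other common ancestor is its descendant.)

Ancestors of 91b46c5: {3f6d252, 91b46c5}.
Ancestors of f6e933d: {3f6d252, f6e933d}.
Common ancestors: {3f6d252}.
The only common ancestor is 3f6d252, so it is the merge base.

3f6d252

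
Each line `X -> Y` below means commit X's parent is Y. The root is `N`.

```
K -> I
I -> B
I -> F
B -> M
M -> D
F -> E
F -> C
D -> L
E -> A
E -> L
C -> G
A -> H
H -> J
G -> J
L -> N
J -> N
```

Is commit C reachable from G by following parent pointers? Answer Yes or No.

Ancestors of G: {G, J, N}.
C is not in that set, so it is not an ancestor of G.

No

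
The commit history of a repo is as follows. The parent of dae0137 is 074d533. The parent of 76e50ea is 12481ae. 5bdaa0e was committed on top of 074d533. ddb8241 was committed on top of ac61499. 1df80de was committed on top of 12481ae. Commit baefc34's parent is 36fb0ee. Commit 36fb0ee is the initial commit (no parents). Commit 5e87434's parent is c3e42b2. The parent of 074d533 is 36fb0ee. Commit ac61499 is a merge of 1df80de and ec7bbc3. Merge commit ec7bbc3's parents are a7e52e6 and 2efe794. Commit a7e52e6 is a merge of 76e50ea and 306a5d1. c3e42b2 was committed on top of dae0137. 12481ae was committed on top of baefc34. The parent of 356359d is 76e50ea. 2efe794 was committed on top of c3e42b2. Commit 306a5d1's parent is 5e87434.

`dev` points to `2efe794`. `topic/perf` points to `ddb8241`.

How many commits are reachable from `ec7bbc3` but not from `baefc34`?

10

Reachable from ec7bbc3: {074d533, 12481ae, 2efe794, 306a5d1, 36fb0ee, 5e87434, 76e50ea, a7e52e6, baefc34, c3e42b2, dae0137, ec7bbc3}.
Reachable from baefc34: {36fb0ee, baefc34}.
In ec7bbc3's history but not baefc34's: {074d533, 12481ae, 2efe794, 306a5d1, 5e87434, 76e50ea, a7e52e6, c3e42b2, dae0137, ec7bbc3} — 10 commits.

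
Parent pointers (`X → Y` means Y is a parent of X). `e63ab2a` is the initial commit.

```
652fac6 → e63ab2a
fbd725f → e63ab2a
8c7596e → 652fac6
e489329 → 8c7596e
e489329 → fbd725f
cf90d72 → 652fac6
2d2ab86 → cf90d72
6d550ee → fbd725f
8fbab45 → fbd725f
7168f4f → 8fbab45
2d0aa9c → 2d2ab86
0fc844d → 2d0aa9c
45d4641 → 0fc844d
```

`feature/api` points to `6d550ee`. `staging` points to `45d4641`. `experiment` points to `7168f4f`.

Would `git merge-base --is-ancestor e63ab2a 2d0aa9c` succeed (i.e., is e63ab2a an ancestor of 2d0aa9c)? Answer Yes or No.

Yes

Ancestors of 2d0aa9c (commits reachable by following parents): {2d0aa9c, 2d2ab86, 652fac6, cf90d72, e63ab2a}.
e63ab2a is in that set, so it is an ancestor of 2d0aa9c.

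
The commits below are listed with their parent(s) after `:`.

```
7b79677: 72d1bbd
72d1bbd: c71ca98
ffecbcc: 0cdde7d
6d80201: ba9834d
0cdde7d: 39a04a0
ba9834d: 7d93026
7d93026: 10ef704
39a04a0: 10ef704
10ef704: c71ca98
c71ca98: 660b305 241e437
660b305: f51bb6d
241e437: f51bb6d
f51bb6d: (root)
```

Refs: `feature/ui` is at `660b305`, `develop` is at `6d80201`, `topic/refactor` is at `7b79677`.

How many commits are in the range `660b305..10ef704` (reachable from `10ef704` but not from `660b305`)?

3

Reachable from 10ef704: {10ef704, 241e437, 660b305, c71ca98, f51bb6d}.
Reachable from 660b305: {660b305, f51bb6d}.
In 10ef704's history but not 660b305's: {10ef704, 241e437, c71ca98} — 3 commits.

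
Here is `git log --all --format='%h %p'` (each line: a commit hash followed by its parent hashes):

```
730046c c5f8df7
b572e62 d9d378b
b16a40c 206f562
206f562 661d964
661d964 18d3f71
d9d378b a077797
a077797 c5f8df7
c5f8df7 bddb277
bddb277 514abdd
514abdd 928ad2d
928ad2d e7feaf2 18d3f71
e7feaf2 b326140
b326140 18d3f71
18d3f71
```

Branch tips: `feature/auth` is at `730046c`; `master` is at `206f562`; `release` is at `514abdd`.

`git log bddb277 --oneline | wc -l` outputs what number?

6

Walking parent pointers from bddb277: reachable set = {18d3f71, 514abdd, 928ad2d, b326140, bddb277, e7feaf2}.
That is 6 commits.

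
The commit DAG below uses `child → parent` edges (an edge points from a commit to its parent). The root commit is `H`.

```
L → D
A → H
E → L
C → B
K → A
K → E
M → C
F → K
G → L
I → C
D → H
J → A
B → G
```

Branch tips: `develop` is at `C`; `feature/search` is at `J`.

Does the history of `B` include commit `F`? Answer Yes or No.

Ancestors of B: {B, D, G, H, L}.
F is not in that set, so it is not an ancestor of B.

No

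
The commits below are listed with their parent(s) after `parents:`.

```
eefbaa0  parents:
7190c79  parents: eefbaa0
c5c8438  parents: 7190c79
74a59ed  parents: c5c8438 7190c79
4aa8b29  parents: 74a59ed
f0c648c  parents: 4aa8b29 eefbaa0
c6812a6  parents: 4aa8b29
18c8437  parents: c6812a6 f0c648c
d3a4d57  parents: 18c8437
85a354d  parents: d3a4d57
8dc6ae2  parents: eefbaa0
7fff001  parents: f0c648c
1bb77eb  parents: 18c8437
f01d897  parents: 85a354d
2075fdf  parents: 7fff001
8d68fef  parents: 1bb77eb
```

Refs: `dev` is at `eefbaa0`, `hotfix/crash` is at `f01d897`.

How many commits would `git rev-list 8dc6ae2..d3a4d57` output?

8

Reachable from d3a4d57: {18c8437, 4aa8b29, 7190c79, 74a59ed, c5c8438, c6812a6, d3a4d57, eefbaa0, f0c648c}.
Reachable from 8dc6ae2: {8dc6ae2, eefbaa0}.
In d3a4d57's history but not 8dc6ae2's: {18c8437, 4aa8b29, 7190c79, 74a59ed, c5c8438, c6812a6, d3a4d57, f0c648c} — 8 commits.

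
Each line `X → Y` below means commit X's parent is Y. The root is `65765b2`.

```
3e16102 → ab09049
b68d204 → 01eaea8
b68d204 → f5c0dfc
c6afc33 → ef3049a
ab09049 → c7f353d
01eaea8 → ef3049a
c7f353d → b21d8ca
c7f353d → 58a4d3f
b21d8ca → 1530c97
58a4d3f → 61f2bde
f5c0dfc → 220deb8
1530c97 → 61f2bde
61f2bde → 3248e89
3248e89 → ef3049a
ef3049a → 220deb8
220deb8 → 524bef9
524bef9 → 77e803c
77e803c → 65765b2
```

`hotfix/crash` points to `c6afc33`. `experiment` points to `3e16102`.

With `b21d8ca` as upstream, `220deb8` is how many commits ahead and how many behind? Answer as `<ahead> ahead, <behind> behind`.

0 ahead, 5 behind

Reachable from 220deb8: {220deb8, 524bef9, 65765b2, 77e803c}.
Reachable from b21d8ca: {1530c97, 220deb8, 3248e89, 524bef9, 61f2bde, 65765b2, 77e803c, b21d8ca, ef3049a}.
Only in 220deb8's history (ahead): {} — 0.
Only in b21d8ca's history (behind): {1530c97, 3248e89, 61f2bde, b21d8ca, ef3049a} — 5.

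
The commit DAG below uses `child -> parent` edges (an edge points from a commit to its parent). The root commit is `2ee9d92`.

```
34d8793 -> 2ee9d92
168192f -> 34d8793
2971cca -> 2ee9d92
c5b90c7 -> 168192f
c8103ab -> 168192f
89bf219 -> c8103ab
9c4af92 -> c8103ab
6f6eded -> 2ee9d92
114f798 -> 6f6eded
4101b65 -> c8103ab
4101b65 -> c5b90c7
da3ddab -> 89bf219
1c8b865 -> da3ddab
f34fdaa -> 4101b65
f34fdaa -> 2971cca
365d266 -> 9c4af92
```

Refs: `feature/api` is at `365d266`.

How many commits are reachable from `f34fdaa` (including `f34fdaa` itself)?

Walking parent pointers from f34fdaa: reachable set = {168192f, 2971cca, 2ee9d92, 34d8793, 4101b65, c5b90c7, c8103ab, f34fdaa}.
That is 8 commits.

8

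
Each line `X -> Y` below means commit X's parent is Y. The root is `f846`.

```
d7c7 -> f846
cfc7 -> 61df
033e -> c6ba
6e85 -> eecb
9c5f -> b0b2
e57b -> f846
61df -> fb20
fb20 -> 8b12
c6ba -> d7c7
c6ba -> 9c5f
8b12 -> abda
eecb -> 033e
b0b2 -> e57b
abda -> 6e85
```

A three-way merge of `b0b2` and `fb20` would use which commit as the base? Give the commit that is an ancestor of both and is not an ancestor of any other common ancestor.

Ancestors of b0b2: {b0b2, e57b, f846}.
Ancestors of fb20: {033e, 6e85, 8b12, 9c5f, abda, b0b2, c6ba, d7c7, e57b, eecb, f846, fb20}.
Common ancestors: {b0b2, e57b, f846}.
Among these, b0b2 is not an ancestor of any other common ancestor — it is the merge base.

b0b2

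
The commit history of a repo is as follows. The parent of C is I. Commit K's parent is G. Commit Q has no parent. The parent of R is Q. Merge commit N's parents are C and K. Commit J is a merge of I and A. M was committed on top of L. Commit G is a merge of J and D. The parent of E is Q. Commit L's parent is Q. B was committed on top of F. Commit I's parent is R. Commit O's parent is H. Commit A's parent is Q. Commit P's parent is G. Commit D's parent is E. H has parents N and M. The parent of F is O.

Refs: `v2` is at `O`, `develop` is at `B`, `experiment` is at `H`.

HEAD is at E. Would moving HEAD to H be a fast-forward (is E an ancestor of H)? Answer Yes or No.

Yes

A fast-forward from E to H is possible iff E is an ancestor of H.
Ancestors of H: {A, C, D, E, G, H, I, J, K, L, M, N, Q, R}.
E is among them, so fast-forward is possible.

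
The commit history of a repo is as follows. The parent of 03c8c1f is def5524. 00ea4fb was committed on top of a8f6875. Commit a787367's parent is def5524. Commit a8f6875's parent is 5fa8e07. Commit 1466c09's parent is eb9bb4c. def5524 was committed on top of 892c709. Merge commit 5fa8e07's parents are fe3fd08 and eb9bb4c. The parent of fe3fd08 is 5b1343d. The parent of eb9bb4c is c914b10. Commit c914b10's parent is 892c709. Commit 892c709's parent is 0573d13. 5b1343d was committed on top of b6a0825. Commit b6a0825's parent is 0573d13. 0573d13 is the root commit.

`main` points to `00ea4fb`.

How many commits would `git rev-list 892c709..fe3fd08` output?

Reachable from fe3fd08: {0573d13, 5b1343d, b6a0825, fe3fd08}.
Reachable from 892c709: {0573d13, 892c709}.
In fe3fd08's history but not 892c709's: {5b1343d, b6a0825, fe3fd08} — 3 commits.

3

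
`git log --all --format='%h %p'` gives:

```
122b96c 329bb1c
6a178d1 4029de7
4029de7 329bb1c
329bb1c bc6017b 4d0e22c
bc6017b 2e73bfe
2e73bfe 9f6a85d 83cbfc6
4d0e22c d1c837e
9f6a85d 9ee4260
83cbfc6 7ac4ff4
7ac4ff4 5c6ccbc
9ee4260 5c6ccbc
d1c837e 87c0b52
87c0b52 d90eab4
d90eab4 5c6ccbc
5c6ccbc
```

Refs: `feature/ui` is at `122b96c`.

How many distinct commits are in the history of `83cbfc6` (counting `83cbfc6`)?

Walking parent pointers from 83cbfc6: reachable set = {5c6ccbc, 7ac4ff4, 83cbfc6}.
That is 3 commits.

3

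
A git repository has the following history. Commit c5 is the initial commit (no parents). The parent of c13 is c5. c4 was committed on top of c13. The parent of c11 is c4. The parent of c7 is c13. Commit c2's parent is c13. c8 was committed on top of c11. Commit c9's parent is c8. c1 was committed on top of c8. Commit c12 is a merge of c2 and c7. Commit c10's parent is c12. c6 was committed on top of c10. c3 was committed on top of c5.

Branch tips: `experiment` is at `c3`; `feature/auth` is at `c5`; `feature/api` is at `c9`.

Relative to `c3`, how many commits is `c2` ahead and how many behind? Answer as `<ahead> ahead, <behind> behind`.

2 ahead, 1 behind

Reachable from c2: {c13, c2, c5}.
Reachable from c3: {c3, c5}.
Only in c2's history (ahead): {c13, c2} — 2.
Only in c3's history (behind): {c3} — 1.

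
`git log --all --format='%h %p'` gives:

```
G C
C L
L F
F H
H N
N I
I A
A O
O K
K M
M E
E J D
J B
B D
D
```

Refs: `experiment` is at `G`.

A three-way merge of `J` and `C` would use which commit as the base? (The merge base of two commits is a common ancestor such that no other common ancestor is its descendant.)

J

Ancestors of J: {B, D, J}.
Ancestors of C: {A, B, C, D, E, F, H, I, J, K, L, M, N, O}.
Common ancestors: {B, D, J}.
Among these, J is not an ancestor of any other common ancestor — it is the merge base.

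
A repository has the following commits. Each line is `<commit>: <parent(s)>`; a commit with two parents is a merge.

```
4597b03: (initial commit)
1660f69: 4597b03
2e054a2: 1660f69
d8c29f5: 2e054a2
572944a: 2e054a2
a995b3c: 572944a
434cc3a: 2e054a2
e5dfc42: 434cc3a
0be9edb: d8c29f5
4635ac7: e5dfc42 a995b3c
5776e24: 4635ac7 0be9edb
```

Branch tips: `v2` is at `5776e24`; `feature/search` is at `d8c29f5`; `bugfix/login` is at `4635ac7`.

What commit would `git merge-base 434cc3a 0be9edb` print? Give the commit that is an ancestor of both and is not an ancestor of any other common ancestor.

2e054a2

Ancestors of 434cc3a: {1660f69, 2e054a2, 434cc3a, 4597b03}.
Ancestors of 0be9edb: {0be9edb, 1660f69, 2e054a2, 4597b03, d8c29f5}.
Common ancestors: {1660f69, 2e054a2, 4597b03}.
Among these, 2e054a2 is not an ancestor of any other common ancestor — it is the merge base.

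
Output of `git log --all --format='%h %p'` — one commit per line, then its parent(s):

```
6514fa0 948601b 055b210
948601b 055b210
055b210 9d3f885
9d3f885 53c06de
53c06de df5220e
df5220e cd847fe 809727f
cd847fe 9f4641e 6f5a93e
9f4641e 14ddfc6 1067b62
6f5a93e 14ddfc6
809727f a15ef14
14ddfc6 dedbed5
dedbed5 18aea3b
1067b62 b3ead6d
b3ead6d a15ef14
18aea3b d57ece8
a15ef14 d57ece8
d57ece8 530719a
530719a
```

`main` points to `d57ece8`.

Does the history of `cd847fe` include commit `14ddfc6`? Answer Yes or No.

Yes

Ancestors of cd847fe (commits reachable by following parents): {1067b62, 14ddfc6, 18aea3b, 530719a, 6f5a93e, 9f4641e, a15ef14, b3ead6d, cd847fe, d57ece8, dedbed5}.
14ddfc6 is in that set, so it is an ancestor of cd847fe.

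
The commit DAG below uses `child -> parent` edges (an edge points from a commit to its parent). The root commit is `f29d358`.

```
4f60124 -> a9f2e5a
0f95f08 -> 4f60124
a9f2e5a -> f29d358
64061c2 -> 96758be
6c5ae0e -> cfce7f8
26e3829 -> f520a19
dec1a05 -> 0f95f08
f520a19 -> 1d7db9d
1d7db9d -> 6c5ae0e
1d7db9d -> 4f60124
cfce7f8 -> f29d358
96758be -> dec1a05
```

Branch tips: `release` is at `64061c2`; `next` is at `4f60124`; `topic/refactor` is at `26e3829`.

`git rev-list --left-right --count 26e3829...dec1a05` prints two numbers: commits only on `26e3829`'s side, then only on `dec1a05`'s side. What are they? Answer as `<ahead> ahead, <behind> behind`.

5 ahead, 2 behind

Reachable from 26e3829: {1d7db9d, 26e3829, 4f60124, 6c5ae0e, a9f2e5a, cfce7f8, f29d358, f520a19}.
Reachable from dec1a05: {0f95f08, 4f60124, a9f2e5a, dec1a05, f29d358}.
Only in 26e3829's history (ahead): {1d7db9d, 26e3829, 6c5ae0e, cfce7f8, f520a19} — 5.
Only in dec1a05's history (behind): {0f95f08, dec1a05} — 2.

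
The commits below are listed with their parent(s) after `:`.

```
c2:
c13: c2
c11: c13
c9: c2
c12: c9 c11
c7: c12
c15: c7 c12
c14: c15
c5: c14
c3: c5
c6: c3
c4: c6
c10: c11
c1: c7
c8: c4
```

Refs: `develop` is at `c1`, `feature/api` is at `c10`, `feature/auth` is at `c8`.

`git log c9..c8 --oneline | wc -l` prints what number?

11

Reachable from c8: {c11, c12, c13, c14, c15, c2, c3, c4, c5, c6, c7, c8, c9}.
Reachable from c9: {c2, c9}.
In c8's history but not c9's: {c11, c12, c13, c14, c15, c3, c4, c5, c6, c7, c8} — 11 commits.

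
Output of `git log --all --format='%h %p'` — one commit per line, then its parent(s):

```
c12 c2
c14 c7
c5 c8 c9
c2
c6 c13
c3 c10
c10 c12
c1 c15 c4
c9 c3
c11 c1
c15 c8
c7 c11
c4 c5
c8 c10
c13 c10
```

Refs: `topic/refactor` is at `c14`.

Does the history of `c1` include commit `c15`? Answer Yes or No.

Yes

Ancestors of c1 (commits reachable by following parents): {c1, c10, c12, c15, c2, c3, c4, c5, c8, c9}.
c15 is in that set, so it is an ancestor of c1.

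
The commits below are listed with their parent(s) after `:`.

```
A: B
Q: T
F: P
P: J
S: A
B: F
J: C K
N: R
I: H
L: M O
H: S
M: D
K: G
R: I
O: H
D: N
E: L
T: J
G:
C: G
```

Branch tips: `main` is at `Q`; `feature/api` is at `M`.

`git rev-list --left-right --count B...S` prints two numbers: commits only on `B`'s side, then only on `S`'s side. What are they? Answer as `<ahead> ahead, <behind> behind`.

0 ahead, 2 behind

Reachable from B: {B, C, F, G, J, K, P}.
Reachable from S: {A, B, C, F, G, J, K, P, S}.
Only in B's history (ahead): {} — 0.
Only in S's history (behind): {A, S} — 2.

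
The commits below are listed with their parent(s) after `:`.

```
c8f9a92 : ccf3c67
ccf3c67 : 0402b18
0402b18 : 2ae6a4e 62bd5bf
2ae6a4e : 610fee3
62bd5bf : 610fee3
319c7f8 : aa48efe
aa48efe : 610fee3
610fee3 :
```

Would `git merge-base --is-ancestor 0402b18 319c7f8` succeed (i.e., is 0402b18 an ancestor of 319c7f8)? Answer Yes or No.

Ancestors of 319c7f8: {319c7f8, 610fee3, aa48efe}.
0402b18 is not in that set, so it is not an ancestor of 319c7f8.

No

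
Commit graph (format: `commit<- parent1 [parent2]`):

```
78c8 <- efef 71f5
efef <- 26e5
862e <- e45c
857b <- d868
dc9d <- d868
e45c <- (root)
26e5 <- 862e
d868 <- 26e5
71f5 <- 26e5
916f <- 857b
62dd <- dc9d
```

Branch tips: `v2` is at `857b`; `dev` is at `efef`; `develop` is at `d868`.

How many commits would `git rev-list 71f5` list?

Walking parent pointers from 71f5: reachable set = {26e5, 71f5, 862e, e45c}.
That is 4 commits.

4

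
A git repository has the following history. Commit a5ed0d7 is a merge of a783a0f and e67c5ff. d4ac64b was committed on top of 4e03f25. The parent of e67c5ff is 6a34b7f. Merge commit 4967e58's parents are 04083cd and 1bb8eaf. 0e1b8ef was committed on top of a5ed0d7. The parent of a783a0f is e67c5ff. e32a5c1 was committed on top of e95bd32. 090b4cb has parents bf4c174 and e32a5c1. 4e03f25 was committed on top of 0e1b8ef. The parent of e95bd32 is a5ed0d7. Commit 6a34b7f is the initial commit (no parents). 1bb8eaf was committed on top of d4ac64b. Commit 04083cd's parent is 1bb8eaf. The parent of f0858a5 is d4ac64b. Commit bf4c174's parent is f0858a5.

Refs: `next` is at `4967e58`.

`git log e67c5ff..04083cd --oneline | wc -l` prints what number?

Reachable from 04083cd: {04083cd, 0e1b8ef, 1bb8eaf, 4e03f25, 6a34b7f, a5ed0d7, a783a0f, d4ac64b, e67c5ff}.
Reachable from e67c5ff: {6a34b7f, e67c5ff}.
In 04083cd's history but not e67c5ff's: {04083cd, 0e1b8ef, 1bb8eaf, 4e03f25, a5ed0d7, a783a0f, d4ac64b} — 7 commits.

7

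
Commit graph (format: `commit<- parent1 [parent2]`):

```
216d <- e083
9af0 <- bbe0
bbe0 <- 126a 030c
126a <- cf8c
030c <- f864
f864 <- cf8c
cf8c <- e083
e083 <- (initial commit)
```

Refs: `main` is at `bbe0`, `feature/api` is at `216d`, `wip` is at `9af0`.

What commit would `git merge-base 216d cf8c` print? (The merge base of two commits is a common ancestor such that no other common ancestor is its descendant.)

e083

Ancestors of 216d: {216d, e083}.
Ancestors of cf8c: {cf8c, e083}.
Common ancestors: {e083}.
The only common ancestor is e083, so it is the merge base.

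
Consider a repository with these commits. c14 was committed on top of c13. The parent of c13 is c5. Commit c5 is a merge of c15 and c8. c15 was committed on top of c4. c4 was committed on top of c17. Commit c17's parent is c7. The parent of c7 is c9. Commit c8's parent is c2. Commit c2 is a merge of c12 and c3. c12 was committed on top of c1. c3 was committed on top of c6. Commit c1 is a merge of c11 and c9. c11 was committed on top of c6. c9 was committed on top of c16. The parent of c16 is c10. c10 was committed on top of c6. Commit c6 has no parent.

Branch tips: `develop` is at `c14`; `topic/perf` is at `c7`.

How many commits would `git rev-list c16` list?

Walking parent pointers from c16: reachable set = {c10, c16, c6}.
That is 3 commits.

3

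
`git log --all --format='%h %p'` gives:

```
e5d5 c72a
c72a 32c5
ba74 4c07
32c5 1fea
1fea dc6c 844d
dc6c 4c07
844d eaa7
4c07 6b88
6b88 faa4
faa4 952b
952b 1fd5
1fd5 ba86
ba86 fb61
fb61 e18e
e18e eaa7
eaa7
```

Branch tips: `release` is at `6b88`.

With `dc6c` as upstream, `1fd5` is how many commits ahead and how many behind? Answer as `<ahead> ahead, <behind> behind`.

0 ahead, 5 behind

Reachable from 1fd5: {1fd5, ba86, e18e, eaa7, fb61}.
Reachable from dc6c: {1fd5, 4c07, 6b88, 952b, ba86, dc6c, e18e, eaa7, faa4, fb61}.
Only in 1fd5's history (ahead): {} — 0.
Only in dc6c's history (behind): {4c07, 6b88, 952b, dc6c, faa4} — 5.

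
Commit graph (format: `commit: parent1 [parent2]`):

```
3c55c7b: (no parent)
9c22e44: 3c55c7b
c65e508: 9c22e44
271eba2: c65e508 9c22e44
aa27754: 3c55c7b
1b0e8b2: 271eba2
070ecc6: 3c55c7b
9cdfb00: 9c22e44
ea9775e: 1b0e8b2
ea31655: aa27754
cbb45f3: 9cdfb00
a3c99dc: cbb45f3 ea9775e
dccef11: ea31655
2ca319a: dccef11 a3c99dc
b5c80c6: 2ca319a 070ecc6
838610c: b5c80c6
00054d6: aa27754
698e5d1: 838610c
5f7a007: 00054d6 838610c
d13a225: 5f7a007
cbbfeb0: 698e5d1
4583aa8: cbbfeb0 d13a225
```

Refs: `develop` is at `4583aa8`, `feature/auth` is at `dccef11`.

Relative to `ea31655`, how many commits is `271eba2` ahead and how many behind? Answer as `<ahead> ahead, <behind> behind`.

3 ahead, 2 behind

Reachable from 271eba2: {271eba2, 3c55c7b, 9c22e44, c65e508}.
Reachable from ea31655: {3c55c7b, aa27754, ea31655}.
Only in 271eba2's history (ahead): {271eba2, 9c22e44, c65e508} — 3.
Only in ea31655's history (behind): {aa27754, ea31655} — 2.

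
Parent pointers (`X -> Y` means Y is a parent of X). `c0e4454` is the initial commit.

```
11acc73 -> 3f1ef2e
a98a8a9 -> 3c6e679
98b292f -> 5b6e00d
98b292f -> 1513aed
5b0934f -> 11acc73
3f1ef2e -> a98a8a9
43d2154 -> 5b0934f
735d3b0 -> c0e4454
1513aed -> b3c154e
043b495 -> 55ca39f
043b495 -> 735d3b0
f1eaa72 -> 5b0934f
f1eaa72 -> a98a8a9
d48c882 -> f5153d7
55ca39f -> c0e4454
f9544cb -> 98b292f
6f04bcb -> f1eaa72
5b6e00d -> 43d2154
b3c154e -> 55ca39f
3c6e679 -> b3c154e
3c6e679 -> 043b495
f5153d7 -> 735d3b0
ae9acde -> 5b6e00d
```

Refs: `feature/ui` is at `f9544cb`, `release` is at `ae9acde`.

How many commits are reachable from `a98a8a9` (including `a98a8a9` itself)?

Walking parent pointers from a98a8a9: reachable set = {043b495, 3c6e679, 55ca39f, 735d3b0, a98a8a9, b3c154e, c0e4454}.
That is 7 commits.

7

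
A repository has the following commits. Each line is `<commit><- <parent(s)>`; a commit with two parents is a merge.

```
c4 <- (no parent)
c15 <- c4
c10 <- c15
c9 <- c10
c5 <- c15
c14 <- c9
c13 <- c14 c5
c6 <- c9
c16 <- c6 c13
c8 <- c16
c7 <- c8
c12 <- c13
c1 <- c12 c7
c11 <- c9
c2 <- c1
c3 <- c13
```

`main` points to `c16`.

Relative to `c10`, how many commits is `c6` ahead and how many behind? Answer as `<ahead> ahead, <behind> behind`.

Reachable from c6: {c10, c15, c4, c6, c9}.
Reachable from c10: {c10, c15, c4}.
Only in c6's history (ahead): {c6, c9} — 2.
Only in c10's history (behind): {} — 0.

2 ahead, 0 behind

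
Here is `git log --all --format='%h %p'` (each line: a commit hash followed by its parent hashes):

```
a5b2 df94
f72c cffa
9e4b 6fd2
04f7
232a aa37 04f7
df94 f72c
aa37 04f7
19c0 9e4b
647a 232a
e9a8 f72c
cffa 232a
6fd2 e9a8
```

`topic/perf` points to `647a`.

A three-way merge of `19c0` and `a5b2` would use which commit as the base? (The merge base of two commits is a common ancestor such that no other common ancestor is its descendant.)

Ancestors of 19c0: {04f7, 19c0, 232a, 6fd2, 9e4b, aa37, cffa, e9a8, f72c}.
Ancestors of a5b2: {04f7, 232a, a5b2, aa37, cffa, df94, f72c}.
Common ancestors: {04f7, 232a, aa37, cffa, f72c}.
Among these, f72c is not an ancestor of any other common ancestor — it is the merge base.

f72c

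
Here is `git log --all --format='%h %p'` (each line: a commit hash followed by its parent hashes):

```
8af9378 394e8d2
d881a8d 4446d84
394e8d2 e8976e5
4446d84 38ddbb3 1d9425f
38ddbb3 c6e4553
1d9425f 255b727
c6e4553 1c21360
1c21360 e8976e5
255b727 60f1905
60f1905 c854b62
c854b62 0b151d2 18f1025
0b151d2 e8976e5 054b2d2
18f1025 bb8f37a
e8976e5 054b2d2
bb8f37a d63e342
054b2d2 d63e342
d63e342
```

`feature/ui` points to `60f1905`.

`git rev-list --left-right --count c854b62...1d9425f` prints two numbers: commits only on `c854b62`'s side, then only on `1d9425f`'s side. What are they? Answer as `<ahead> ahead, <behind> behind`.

Reachable from c854b62: {054b2d2, 0b151d2, 18f1025, bb8f37a, c854b62, d63e342, e8976e5}.
Reachable from 1d9425f: {054b2d2, 0b151d2, 18f1025, 1d9425f, 255b727, 60f1905, bb8f37a, c854b62, d63e342, e8976e5}.
Only in c854b62's history (ahead): {} — 0.
Only in 1d9425f's history (behind): {1d9425f, 255b727, 60f1905} — 3.

0 ahead, 3 behind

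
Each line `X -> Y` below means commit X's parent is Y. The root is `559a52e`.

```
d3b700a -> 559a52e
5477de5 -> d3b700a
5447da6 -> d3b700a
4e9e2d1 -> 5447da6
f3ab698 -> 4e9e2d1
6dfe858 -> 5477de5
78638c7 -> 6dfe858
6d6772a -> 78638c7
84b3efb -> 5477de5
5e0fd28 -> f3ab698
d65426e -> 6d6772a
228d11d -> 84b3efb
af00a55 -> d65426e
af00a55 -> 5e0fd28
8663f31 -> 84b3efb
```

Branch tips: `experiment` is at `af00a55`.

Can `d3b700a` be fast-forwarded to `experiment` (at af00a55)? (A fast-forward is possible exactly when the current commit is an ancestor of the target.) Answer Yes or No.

Yes

A fast-forward from d3b700a to af00a55 is possible iff d3b700a is an ancestor of af00a55.
Ancestors of af00a55: {4e9e2d1, 5447da6, 5477de5, 559a52e, 5e0fd28, 6d6772a, 6dfe858, 78638c7, af00a55, d3b700a, d65426e, f3ab698}.
d3b700a is among them, so fast-forward is possible.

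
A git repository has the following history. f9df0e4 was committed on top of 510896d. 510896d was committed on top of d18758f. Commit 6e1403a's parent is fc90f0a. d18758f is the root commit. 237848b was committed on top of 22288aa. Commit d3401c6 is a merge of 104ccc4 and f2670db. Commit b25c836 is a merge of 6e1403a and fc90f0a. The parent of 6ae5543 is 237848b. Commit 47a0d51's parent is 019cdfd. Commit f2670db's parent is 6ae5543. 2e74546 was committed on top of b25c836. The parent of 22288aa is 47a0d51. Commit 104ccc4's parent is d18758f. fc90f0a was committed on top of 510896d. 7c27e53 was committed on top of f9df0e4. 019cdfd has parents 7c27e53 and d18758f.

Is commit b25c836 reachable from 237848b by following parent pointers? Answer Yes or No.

Ancestors of 237848b: {019cdfd, 22288aa, 237848b, 47a0d51, 510896d, 7c27e53, d18758f, f9df0e4}.
b25c836 is not in that set, so it is not an ancestor of 237848b.

No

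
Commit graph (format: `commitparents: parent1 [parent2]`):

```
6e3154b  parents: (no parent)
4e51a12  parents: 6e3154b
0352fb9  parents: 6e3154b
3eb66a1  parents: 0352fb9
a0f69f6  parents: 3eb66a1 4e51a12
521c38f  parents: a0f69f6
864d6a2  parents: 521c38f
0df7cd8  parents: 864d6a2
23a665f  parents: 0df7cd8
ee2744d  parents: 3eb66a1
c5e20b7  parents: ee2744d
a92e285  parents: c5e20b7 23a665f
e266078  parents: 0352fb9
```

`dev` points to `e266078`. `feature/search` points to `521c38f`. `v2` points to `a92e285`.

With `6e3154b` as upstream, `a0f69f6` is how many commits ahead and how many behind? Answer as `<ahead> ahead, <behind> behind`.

4 ahead, 0 behind

Reachable from a0f69f6: {0352fb9, 3eb66a1, 4e51a12, 6e3154b, a0f69f6}.
Reachable from 6e3154b: {6e3154b}.
Only in a0f69f6's history (ahead): {0352fb9, 3eb66a1, 4e51a12, a0f69f6} — 4.
Only in 6e3154b's history (behind): {} — 0.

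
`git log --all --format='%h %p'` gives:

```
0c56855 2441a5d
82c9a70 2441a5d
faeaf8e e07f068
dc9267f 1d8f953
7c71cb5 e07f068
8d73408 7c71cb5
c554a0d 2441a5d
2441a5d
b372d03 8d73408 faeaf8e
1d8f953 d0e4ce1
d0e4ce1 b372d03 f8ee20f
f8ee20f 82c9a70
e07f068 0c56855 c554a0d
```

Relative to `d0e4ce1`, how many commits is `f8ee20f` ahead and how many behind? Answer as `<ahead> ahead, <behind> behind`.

0 ahead, 8 behind

Reachable from f8ee20f: {2441a5d, 82c9a70, f8ee20f}.
Reachable from d0e4ce1: {0c56855, 2441a5d, 7c71cb5, 82c9a70, 8d73408, b372d03, c554a0d, d0e4ce1, e07f068, f8ee20f, faeaf8e}.
Only in f8ee20f's history (ahead): {} — 0.
Only in d0e4ce1's history (behind): {0c56855, 7c71cb5, 8d73408, b372d03, c554a0d, d0e4ce1, e07f068, faeaf8e} — 8.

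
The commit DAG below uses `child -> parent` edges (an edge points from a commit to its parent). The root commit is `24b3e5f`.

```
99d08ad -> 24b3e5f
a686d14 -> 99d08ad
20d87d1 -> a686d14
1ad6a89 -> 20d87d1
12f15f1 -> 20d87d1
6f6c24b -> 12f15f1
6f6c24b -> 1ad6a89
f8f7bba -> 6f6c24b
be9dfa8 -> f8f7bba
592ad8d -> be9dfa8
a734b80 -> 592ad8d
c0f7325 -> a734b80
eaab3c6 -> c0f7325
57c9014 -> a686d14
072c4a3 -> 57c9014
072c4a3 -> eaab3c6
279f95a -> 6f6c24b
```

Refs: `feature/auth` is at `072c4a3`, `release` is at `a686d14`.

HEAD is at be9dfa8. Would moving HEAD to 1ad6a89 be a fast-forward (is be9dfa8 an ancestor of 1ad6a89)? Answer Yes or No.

No

A fast-forward from be9dfa8 to 1ad6a89 is possible iff be9dfa8 is an ancestor of 1ad6a89.
Ancestors of 1ad6a89: {1ad6a89, 20d87d1, 24b3e5f, 99d08ad, a686d14}.
be9dfa8 is not among them, so fast-forward is not possible.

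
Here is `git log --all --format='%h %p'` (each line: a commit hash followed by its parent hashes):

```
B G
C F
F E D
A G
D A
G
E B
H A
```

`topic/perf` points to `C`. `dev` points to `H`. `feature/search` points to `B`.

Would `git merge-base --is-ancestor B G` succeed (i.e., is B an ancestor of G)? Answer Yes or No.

No

Ancestors of G: {G}.
B is not in that set, so it is not an ancestor of G.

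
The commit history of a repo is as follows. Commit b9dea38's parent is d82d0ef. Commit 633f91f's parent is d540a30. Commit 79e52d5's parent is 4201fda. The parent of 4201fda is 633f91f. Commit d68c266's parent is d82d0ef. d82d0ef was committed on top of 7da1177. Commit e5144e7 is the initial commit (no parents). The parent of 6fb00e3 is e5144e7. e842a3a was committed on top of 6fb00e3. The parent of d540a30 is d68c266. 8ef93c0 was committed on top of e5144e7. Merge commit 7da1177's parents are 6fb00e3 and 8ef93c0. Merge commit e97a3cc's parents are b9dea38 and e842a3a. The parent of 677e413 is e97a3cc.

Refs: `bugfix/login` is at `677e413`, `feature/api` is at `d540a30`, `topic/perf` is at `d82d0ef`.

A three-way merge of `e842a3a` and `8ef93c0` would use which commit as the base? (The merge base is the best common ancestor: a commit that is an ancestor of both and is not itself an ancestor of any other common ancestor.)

Ancestors of e842a3a: {6fb00e3, e5144e7, e842a3a}.
Ancestors of 8ef93c0: {8ef93c0, e5144e7}.
Common ancestors: {e5144e7}.
The only common ancestor is e5144e7, so it is the merge base.

e5144e7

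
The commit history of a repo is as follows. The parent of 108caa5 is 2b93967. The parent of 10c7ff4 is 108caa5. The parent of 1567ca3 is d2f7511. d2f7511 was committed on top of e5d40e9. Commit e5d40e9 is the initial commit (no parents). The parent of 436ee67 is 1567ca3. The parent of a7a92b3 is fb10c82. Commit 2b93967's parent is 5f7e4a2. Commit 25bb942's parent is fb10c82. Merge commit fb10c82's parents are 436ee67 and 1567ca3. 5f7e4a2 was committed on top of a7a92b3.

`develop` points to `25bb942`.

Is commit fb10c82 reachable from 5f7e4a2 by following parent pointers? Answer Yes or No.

Yes

Ancestors of 5f7e4a2 (commits reachable by following parents): {1567ca3, 436ee67, 5f7e4a2, a7a92b3, d2f7511, e5d40e9, fb10c82}.
fb10c82 is in that set, so it is an ancestor of 5f7e4a2.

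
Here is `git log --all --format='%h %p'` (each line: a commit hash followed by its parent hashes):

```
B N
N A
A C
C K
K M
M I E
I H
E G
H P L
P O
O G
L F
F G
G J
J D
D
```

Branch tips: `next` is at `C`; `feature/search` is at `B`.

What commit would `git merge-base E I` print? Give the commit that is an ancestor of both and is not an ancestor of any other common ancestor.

Ancestors of E: {D, E, G, J}.
Ancestors of I: {D, F, G, H, I, J, L, O, P}.
Common ancestors: {D, G, J}.
Among these, G is not an ancestor of any other common ancestor — it is the merge base.

G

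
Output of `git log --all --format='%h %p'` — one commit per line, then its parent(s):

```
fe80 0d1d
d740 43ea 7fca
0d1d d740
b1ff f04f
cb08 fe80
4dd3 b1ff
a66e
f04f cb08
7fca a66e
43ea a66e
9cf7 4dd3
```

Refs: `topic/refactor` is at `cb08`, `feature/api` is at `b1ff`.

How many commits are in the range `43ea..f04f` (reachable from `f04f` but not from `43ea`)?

6

Reachable from f04f: {0d1d, 43ea, 7fca, a66e, cb08, d740, f04f, fe80}.
Reachable from 43ea: {43ea, a66e}.
In f04f's history but not 43ea's: {0d1d, 7fca, cb08, d740, f04f, fe80} — 6 commits.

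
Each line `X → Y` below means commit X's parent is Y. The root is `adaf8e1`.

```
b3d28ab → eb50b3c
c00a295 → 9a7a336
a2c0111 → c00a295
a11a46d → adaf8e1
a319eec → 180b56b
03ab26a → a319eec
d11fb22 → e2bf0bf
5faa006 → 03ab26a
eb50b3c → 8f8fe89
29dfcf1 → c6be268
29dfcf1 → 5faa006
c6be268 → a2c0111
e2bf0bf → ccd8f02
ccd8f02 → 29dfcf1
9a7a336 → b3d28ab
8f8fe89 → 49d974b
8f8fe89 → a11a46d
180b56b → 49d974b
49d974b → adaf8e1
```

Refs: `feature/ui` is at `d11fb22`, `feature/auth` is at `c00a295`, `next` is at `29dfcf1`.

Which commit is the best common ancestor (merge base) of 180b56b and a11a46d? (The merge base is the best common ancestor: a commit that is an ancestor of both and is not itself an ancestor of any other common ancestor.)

adaf8e1

Ancestors of 180b56b: {180b56b, 49d974b, adaf8e1}.
Ancestors of a11a46d: {a11a46d, adaf8e1}.
Common ancestors: {adaf8e1}.
The only common ancestor is adaf8e1, so it is the merge base.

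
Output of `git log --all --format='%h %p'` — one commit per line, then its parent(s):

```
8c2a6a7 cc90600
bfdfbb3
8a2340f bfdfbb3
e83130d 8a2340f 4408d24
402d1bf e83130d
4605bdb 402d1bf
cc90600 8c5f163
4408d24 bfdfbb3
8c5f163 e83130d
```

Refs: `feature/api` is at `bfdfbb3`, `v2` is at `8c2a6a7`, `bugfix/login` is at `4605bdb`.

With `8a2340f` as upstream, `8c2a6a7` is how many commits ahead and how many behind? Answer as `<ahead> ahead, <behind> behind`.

5 ahead, 0 behind

Reachable from 8c2a6a7: {4408d24, 8a2340f, 8c2a6a7, 8c5f163, bfdfbb3, cc90600, e83130d}.
Reachable from 8a2340f: {8a2340f, bfdfbb3}.
Only in 8c2a6a7's history (ahead): {4408d24, 8c2a6a7, 8c5f163, cc90600, e83130d} — 5.
Only in 8a2340f's history (behind): {} — 0.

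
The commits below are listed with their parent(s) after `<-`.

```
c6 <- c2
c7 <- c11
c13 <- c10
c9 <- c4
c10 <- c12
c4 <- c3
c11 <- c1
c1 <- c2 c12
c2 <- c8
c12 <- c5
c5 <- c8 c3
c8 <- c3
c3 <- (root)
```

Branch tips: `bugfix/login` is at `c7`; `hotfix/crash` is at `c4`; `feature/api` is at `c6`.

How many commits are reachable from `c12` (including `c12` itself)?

Walking parent pointers from c12: reachable set = {c12, c3, c5, c8}.
That is 4 commits.

4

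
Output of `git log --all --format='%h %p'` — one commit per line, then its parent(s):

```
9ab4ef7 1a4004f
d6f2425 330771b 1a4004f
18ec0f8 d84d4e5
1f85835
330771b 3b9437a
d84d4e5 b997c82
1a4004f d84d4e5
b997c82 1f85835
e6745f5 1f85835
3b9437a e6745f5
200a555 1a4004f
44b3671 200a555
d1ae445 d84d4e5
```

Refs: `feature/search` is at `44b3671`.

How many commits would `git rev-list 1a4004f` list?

Walking parent pointers from 1a4004f: reachable set = {1a4004f, 1f85835, b997c82, d84d4e5}.
That is 4 commits.

4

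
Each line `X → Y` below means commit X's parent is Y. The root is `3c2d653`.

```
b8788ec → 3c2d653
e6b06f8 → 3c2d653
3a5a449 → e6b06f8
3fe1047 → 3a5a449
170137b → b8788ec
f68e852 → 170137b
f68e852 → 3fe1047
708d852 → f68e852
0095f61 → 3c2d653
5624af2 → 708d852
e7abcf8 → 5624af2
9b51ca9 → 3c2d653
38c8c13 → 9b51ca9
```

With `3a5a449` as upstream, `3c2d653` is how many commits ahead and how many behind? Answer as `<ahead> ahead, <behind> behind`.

0 ahead, 2 behind

Reachable from 3c2d653: {3c2d653}.
Reachable from 3a5a449: {3a5a449, 3c2d653, e6b06f8}.
Only in 3c2d653's history (ahead): {} — 0.
Only in 3a5a449's history (behind): {3a5a449, e6b06f8} — 2.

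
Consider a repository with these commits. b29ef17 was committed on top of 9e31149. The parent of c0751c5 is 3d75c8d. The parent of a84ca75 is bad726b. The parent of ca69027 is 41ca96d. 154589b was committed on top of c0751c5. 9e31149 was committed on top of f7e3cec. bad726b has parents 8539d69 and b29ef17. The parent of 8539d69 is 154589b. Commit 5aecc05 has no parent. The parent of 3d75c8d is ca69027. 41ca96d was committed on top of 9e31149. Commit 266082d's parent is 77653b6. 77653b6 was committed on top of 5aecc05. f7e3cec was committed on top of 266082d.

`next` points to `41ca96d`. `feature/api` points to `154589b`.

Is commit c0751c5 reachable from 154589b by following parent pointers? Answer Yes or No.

Ancestors of 154589b (commits reachable by following parents): {154589b, 266082d, 3d75c8d, 41ca96d, 5aecc05, 77653b6, 9e31149, c0751c5, ca69027, f7e3cec}.
c0751c5 is in that set, so it is an ancestor of 154589b.

Yes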